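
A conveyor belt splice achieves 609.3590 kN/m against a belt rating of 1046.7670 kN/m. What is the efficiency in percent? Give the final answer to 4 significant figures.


Eff = 609.3590 / 1046.7670 * 100
Eff = 58.21 %


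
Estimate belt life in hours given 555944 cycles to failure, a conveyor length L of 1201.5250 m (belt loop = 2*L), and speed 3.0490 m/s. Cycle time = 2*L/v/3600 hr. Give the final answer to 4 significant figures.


cycle_time = 2 * 1201.5250 / 3.0490 / 3600 = 0.218929 hr
life = 555944 * 0.218929 = 121700 hours


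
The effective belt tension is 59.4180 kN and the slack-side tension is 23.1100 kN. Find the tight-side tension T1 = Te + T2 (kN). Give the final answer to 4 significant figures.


T1 = Te + T2 = 59.4180 + 23.1100
T1 = 82.53 kN


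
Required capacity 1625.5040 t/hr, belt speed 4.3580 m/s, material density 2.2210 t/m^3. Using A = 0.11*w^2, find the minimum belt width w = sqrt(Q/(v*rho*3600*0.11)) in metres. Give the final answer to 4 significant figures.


A_req = 1625.5040 / (4.3580 * 2.2210 * 3600) = 0.0466498 m^2
w = sqrt(0.0466498 / 0.11)
w = 0.6512 m


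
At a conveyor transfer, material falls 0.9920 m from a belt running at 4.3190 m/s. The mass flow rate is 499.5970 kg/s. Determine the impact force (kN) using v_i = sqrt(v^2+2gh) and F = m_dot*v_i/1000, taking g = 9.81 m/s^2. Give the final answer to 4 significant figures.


v_i = sqrt(4.3190^2 + 2*9.81*0.9920) = 6.17388 m/s
F = 499.5970 * 6.17388 / 1000
F = 3.084 kN


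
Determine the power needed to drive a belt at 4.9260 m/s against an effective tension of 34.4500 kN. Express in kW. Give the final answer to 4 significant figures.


P = Te * v = 34.4500 * 4.9260
P = 169.7 kW


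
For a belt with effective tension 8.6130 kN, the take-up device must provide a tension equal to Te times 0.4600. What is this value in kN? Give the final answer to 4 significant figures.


T_tu = 8.6130 * 0.4600
T_tu = 3.962 kN


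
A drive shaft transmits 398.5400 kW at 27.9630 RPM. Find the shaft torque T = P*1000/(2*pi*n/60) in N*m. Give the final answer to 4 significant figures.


omega = 2*pi*27.9630/60 = 2.92828 rad/s
T = 398.5400*1000 / 2.92828
T = 136100 N*m


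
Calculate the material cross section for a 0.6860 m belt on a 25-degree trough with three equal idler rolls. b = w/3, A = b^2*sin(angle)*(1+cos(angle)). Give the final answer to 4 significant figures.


b = 0.6860/3 = 0.228667 m
A = 0.228667^2 * sin(25 deg) * (1 + cos(25 deg))
A = 0.04213 m^2


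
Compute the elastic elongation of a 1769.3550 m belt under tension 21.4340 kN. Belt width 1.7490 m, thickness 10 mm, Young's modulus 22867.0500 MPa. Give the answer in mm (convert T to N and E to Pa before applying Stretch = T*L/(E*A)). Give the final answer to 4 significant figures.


A = 1.7490 * 0.01 = 0.01749 m^2
Stretch = 21.4340*1000 * 1769.3550 / (22867.0500e6 * 0.01749) * 1000
Stretch = 94.82 mm


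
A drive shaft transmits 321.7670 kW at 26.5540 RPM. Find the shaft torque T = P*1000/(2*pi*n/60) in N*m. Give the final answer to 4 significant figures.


omega = 2*pi*26.5540/60 = 2.78073 rad/s
T = 321.7670*1000 / 2.78073
T = 115700 N*m


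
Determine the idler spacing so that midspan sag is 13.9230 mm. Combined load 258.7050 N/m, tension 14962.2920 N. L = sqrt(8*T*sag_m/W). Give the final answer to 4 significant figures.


sag = 13.9230/1000 = 0.013923 m
L = sqrt(8 * 14962.2920 * 0.013923 / 258.7050)
L = 2.538 m


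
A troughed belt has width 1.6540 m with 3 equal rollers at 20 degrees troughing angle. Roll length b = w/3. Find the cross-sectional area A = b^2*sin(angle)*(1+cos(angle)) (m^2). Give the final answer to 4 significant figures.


b = 1.6540/3 = 0.551333 m
A = 0.551333^2 * sin(20 deg) * (1 + cos(20 deg))
A = 0.2017 m^2


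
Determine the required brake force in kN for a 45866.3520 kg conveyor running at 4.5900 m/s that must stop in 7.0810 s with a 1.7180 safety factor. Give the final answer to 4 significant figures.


F = 45866.3520 * 4.5900 / 7.0810 * 1.7180 / 1000
F = 51.08 kN


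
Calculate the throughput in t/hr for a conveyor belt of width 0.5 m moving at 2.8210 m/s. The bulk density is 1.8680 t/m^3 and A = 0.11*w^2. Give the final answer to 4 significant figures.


A = 0.11 * 0.5^2 = 0.0275 m^2
C = 0.0275 * 2.8210 * 1.8680 * 3600
C = 521.7 t/hr


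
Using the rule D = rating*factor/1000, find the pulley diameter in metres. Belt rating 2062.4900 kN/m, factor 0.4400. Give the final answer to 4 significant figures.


D = 2062.4900 * 0.4400 / 1000
D = 0.9075 m


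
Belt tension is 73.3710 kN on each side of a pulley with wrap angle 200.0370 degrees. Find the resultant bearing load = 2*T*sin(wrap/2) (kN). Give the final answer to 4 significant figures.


F = 2 * 73.3710 * sin(200.0370/2 deg)
F = 144.5 kN


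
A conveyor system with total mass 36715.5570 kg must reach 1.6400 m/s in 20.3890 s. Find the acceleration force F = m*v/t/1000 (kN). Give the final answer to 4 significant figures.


F = 36715.5570 * 1.6400 / 20.3890 / 1000
F = 2.953 kN


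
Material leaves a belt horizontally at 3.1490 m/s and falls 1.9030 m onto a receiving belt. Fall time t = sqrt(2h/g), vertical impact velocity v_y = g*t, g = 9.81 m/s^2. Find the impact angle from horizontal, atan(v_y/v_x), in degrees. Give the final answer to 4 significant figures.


t = sqrt(2*1.9030/9.81) = 0.622874 s
v_y = 9.81 * 0.622874 = 6.11039 m/s
angle = atan(6.11039 / 3.1490) = 62.74 deg


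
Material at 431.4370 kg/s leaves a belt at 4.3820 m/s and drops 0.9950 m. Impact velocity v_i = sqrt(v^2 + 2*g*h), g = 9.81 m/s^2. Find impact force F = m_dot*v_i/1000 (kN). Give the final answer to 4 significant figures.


v_i = sqrt(4.3820^2 + 2*9.81*0.9950) = 6.22285 m/s
F = 431.4370 * 6.22285 / 1000
F = 2.685 kN


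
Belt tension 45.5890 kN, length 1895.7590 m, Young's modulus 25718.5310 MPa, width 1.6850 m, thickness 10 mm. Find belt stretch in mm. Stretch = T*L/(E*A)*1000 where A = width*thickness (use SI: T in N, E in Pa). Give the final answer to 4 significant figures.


A = 1.6850 * 0.01 = 0.01685 m^2
Stretch = 45.5890*1000 * 1895.7590 / (25718.5310e6 * 0.01685) * 1000
Stretch = 199.4 mm


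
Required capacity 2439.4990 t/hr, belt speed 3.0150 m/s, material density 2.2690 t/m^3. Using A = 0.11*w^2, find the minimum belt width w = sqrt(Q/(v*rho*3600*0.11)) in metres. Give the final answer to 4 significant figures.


A_req = 2439.4990 / (3.0150 * 2.2690 * 3600) = 0.099055 m^2
w = sqrt(0.099055 / 0.11)
w = 0.9489 m


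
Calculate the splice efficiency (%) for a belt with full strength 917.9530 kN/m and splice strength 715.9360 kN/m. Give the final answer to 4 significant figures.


Eff = 715.9360 / 917.9530 * 100
Eff = 77.99 %


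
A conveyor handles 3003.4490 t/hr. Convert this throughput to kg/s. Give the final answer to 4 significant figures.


m_dot = 3003.4490 * 1000 / 3600
m_dot = 834.3 kg/s


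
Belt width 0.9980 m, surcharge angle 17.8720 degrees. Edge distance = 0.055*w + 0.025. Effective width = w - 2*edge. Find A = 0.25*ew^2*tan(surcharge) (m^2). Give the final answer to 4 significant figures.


edge = 0.055*0.9980 + 0.025 = 0.07989 m
ew = 0.9980 - 2*0.07989 = 0.83822 m
A = 0.25 * 0.83822^2 * tan(17.8720 deg)
A = 0.05664 m^2


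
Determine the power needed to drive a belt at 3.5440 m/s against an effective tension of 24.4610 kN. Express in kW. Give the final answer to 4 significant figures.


P = Te * v = 24.4610 * 3.5440
P = 86.69 kW


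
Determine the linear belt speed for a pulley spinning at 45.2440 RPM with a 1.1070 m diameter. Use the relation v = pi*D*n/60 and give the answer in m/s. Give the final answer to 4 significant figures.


v = pi * 1.1070 * 45.2440 / 60
v = 2.622 m/s


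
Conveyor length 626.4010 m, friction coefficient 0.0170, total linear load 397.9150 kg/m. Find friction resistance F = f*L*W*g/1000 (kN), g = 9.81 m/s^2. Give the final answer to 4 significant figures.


F = 0.0170 * 626.4010 * 397.9150 * 9.81 / 1000
F = 41.57 kN


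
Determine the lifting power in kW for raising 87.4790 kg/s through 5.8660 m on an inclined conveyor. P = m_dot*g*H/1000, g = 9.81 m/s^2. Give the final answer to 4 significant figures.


P = 87.4790 * 9.81 * 5.8660 / 1000
P = 5.034 kW


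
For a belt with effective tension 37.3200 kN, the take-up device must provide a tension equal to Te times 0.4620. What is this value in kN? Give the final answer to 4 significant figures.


T_tu = 37.3200 * 0.4620
T_tu = 17.24 kN


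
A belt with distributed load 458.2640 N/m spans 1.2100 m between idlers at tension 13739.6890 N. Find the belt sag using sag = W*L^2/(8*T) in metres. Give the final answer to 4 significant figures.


sag = 458.2640 * 1.2100^2 / (8 * 13739.6890)
sag = 0.006104 m


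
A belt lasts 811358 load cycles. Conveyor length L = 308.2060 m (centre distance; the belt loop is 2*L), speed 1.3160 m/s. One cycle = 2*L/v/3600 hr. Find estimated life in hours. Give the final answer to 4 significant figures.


cycle_time = 2 * 308.2060 / 1.3160 / 3600 = 0.130111 hr
life = 811358 * 0.130111 = 105600 hours


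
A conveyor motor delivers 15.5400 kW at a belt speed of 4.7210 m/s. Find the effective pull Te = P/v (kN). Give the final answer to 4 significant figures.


Te = P / v = 15.5400 / 4.7210
Te = 3.292 kN


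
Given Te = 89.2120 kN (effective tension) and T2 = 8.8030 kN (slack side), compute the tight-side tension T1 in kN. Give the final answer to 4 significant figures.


T1 = Te + T2 = 89.2120 + 8.8030
T1 = 98.02 kN


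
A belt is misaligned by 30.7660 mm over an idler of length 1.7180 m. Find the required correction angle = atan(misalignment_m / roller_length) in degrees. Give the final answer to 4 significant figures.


misalign_m = 30.7660 / 1000 = 0.030766 m
angle = atan(0.030766 / 1.7180)
angle = 1.026 deg


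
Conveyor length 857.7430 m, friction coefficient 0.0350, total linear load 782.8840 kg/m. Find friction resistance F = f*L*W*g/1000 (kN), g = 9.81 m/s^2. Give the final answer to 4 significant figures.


F = 0.0350 * 857.7430 * 782.8840 * 9.81 / 1000
F = 230.6 kN


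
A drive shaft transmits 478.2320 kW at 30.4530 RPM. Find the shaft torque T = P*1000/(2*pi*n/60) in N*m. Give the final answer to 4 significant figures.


omega = 2*pi*30.4530/60 = 3.18903 rad/s
T = 478.2320*1000 / 3.18903
T = 150000 N*m


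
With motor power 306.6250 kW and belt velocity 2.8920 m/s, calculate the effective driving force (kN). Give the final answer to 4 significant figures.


Te = P / v = 306.6250 / 2.8920
Te = 106.0 kN


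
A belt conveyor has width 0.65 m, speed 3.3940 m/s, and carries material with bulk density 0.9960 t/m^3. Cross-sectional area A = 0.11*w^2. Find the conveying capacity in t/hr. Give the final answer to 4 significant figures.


A = 0.11 * 0.65^2 = 0.046475 m^2
C = 0.046475 * 3.3940 * 0.9960 * 3600
C = 565.6 t/hr


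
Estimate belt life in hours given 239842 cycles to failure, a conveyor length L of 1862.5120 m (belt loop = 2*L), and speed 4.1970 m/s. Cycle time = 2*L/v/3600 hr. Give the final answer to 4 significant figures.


cycle_time = 2 * 1862.5120 / 4.1970 / 3600 = 0.24654 hr
life = 239842 * 0.24654 = 59130 hours


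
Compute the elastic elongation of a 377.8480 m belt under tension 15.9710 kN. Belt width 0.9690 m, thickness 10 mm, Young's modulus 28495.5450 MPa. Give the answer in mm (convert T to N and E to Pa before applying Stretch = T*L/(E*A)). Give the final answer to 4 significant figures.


A = 0.9690 * 0.01 = 0.00969 m^2
Stretch = 15.9710*1000 * 377.8480 / (28495.5450e6 * 0.00969) * 1000
Stretch = 21.85 mm


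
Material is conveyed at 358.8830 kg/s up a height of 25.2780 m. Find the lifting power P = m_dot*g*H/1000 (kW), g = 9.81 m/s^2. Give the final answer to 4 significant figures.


P = 358.8830 * 9.81 * 25.2780 / 1000
P = 88.99 kW


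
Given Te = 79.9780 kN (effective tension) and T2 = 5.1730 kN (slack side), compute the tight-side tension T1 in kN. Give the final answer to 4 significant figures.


T1 = Te + T2 = 79.9780 + 5.1730
T1 = 85.15 kN


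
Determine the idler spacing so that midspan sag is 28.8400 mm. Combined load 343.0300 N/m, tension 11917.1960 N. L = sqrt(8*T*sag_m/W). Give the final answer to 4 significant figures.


sag = 28.8400/1000 = 0.028840 m
L = sqrt(8 * 11917.1960 * 0.028840 / 343.0300)
L = 2.831 m


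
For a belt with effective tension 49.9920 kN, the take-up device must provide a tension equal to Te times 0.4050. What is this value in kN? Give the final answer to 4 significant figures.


T_tu = 49.9920 * 0.4050
T_tu = 20.25 kN


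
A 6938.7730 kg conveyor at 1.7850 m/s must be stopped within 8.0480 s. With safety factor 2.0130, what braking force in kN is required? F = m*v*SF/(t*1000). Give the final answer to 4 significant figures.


F = 6938.7730 * 1.7850 / 8.0480 * 2.0130 / 1000
F = 3.098 kN


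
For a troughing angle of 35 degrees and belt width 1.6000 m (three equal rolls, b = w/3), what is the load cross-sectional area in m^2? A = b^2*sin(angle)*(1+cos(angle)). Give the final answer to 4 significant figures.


b = 1.6000/3 = 0.533333 m
A = 0.533333^2 * sin(35 deg) * (1 + cos(35 deg))
A = 0.2968 m^2


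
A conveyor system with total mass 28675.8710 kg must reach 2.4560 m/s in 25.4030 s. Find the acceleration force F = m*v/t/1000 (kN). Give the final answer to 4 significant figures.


F = 28675.8710 * 2.4560 / 25.4030 / 1000
F = 2.772 kN


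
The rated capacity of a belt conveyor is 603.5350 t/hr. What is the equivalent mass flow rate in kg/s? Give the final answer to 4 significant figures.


m_dot = 603.5350 * 1000 / 3600
m_dot = 167.6 kg/s


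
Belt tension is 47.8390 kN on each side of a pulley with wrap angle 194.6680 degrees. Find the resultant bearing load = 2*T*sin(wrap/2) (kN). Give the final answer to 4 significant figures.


F = 2 * 47.8390 * sin(194.6680/2 deg)
F = 94.90 kN


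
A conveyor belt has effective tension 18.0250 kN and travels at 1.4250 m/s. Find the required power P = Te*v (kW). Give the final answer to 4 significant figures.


P = Te * v = 18.0250 * 1.4250
P = 25.69 kW


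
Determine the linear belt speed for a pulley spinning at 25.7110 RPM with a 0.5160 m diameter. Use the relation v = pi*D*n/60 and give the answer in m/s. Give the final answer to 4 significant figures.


v = pi * 0.5160 * 25.7110 / 60
v = 0.6947 m/s


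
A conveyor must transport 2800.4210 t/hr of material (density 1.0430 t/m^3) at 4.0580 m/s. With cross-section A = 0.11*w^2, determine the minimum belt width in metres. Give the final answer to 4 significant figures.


A_req = 2800.4210 / (4.0580 * 1.0430 * 3600) = 0.183791 m^2
w = sqrt(0.183791 / 0.11)
w = 1.293 m


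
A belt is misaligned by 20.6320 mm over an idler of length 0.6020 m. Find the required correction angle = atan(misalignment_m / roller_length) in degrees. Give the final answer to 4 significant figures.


misalign_m = 20.6320 / 1000 = 0.020632 m
angle = atan(0.020632 / 0.6020)
angle = 1.963 deg


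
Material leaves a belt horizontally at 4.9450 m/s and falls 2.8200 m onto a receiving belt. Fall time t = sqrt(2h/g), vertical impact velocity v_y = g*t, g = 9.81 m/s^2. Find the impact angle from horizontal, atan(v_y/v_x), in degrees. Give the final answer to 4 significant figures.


t = sqrt(2*2.8200/9.81) = 0.758237 s
v_y = 9.81 * 0.758237 = 7.4383 m/s
angle = atan(7.4383 / 4.9450) = 56.38 deg


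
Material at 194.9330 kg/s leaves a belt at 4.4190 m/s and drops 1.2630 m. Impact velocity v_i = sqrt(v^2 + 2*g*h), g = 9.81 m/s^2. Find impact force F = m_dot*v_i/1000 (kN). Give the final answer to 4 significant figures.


v_i = sqrt(4.4190^2 + 2*9.81*1.2630) = 6.6564 m/s
F = 194.9330 * 6.6564 / 1000
F = 1.298 kN


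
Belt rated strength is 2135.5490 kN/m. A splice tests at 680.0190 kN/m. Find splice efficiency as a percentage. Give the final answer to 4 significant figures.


Eff = 680.0190 / 2135.5490 * 100
Eff = 31.84 %


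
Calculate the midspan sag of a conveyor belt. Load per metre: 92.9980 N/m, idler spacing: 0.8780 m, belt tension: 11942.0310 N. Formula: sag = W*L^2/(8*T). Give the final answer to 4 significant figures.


sag = 92.9980 * 0.8780^2 / (8 * 11942.0310)
sag = 0.0007504 m


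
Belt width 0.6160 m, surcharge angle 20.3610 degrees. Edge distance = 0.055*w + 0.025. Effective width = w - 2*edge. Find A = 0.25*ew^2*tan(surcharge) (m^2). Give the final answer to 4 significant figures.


edge = 0.055*0.6160 + 0.025 = 0.05888 m
ew = 0.6160 - 2*0.05888 = 0.49824 m
A = 0.25 * 0.49824^2 * tan(20.3610 deg)
A = 0.02303 m^2


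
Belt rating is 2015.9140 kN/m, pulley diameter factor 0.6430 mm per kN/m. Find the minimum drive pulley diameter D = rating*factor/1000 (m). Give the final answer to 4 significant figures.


D = 2015.9140 * 0.6430 / 1000
D = 1.296 m


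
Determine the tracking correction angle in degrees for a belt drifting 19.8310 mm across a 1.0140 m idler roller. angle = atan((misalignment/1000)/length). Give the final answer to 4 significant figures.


misalign_m = 19.8310 / 1000 = 0.019831 m
angle = atan(0.019831 / 1.0140)
angle = 1.120 deg


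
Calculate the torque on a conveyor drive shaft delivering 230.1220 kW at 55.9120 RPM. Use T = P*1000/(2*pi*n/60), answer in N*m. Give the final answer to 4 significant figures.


omega = 2*pi*55.9120/60 = 5.85509 rad/s
T = 230.1220*1000 / 5.85509
T = 39300 N*m


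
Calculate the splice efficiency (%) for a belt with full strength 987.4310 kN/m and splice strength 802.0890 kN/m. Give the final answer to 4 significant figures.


Eff = 802.0890 / 987.4310 * 100
Eff = 81.23 %


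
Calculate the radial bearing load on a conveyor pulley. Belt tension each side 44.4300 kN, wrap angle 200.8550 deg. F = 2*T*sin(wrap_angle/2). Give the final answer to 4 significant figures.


F = 2 * 44.4300 * sin(200.8550/2 deg)
F = 87.39 kN


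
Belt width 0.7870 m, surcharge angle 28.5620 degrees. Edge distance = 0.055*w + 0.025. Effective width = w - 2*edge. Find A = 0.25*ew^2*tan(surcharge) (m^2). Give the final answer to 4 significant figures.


edge = 0.055*0.7870 + 0.025 = 0.068285 m
ew = 0.7870 - 2*0.068285 = 0.65043 m
A = 0.25 * 0.65043^2 * tan(28.5620 deg)
A = 0.05757 m^2


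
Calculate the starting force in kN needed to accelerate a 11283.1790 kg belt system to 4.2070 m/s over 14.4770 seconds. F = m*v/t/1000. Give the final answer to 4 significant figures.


F = 11283.1790 * 4.2070 / 14.4770 / 1000
F = 3.279 kN


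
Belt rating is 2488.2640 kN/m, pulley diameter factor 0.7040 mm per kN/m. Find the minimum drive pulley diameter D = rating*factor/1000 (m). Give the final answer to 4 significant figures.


D = 2488.2640 * 0.7040 / 1000
D = 1.752 m


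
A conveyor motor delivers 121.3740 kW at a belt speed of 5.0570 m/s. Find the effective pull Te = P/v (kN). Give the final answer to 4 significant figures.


Te = P / v = 121.3740 / 5.0570
Te = 24.00 kN


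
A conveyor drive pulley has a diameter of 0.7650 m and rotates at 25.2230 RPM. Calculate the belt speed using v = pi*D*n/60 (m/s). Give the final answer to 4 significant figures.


v = pi * 0.7650 * 25.2230 / 60
v = 1.010 m/s


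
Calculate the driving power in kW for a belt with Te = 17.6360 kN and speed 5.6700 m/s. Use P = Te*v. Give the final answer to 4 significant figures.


P = Te * v = 17.6360 * 5.6700
P = 100.0 kW


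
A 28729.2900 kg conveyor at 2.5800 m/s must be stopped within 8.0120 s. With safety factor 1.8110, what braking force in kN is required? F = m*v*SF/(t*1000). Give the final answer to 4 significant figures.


F = 28729.2900 * 2.5800 / 8.0120 * 1.8110 / 1000
F = 16.75 kN


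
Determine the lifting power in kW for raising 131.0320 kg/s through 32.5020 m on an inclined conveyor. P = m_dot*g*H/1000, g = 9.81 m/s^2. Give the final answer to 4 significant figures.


P = 131.0320 * 9.81 * 32.5020 / 1000
P = 41.78 kW


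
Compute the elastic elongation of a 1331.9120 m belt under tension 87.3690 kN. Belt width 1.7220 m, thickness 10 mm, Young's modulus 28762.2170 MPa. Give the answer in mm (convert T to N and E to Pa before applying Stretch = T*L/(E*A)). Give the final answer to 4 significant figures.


A = 1.7220 * 0.01 = 0.01722 m^2
Stretch = 87.3690*1000 * 1331.9120 / (28762.2170e6 * 0.01722) * 1000
Stretch = 235.0 mm


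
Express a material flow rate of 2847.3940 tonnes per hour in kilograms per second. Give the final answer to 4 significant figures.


m_dot = 2847.3940 * 1000 / 3600
m_dot = 790.9 kg/s


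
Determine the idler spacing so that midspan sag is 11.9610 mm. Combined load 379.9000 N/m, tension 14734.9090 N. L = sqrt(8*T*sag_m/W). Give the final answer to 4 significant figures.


sag = 11.9610/1000 = 0.011961 m
L = sqrt(8 * 14734.9090 * 0.011961 / 379.9000)
L = 1.926 m


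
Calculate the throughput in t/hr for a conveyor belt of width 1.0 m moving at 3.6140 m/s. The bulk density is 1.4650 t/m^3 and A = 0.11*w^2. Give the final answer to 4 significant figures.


A = 0.11 * 1.0^2 = 0.11 m^2
C = 0.11 * 3.6140 * 1.4650 * 3600
C = 2097 t/hr


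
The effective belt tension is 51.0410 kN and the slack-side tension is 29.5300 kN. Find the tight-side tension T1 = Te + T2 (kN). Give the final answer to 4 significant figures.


T1 = Te + T2 = 51.0410 + 29.5300
T1 = 80.57 kN


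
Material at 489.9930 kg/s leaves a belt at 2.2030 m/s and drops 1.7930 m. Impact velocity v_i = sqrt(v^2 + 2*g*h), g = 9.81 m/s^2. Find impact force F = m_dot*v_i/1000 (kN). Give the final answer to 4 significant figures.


v_i = sqrt(2.2030^2 + 2*9.81*1.7930) = 6.32707 m/s
F = 489.9930 * 6.32707 / 1000
F = 3.100 kN


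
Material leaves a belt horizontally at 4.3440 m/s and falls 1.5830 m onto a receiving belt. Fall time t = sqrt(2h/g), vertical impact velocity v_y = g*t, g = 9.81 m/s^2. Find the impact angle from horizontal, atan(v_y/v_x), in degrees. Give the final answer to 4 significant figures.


t = sqrt(2*1.5830/9.81) = 0.568095 s
v_y = 9.81 * 0.568095 = 5.57301 m/s
angle = atan(5.57301 / 4.3440) = 52.06 deg


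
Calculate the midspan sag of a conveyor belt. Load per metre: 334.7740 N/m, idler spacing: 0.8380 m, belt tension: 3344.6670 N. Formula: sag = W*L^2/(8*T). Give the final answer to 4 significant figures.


sag = 334.7740 * 0.8380^2 / (8 * 3344.6670)
sag = 0.008786 m


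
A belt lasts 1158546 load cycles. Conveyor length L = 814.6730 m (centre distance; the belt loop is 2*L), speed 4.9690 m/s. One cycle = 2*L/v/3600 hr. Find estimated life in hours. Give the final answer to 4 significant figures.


cycle_time = 2 * 814.6730 / 4.9690 / 3600 = 0.0910839 hr
life = 1158546 * 0.0910839 = 105500 hours


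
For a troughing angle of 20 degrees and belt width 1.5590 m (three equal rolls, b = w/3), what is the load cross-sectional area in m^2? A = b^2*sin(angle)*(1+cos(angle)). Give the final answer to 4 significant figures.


b = 1.5590/3 = 0.519667 m
A = 0.519667^2 * sin(20 deg) * (1 + cos(20 deg))
A = 0.1792 m^2


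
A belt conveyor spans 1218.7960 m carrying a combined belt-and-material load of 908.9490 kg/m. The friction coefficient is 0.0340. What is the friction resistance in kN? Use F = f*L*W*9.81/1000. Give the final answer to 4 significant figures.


F = 0.0340 * 1218.7960 * 908.9490 * 9.81 / 1000
F = 369.5 kN


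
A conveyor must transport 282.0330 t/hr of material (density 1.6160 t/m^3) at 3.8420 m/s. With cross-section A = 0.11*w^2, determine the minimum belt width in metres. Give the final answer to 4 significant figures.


A_req = 282.0330 / (3.8420 * 1.6160 * 3600) = 0.0126182 m^2
w = sqrt(0.0126182 / 0.11)
w = 0.3387 m


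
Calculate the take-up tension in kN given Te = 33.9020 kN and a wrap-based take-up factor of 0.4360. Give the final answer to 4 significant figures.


T_tu = 33.9020 * 0.4360
T_tu = 14.78 kN


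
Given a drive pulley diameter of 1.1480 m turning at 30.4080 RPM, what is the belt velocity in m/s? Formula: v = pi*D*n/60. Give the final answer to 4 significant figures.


v = pi * 1.1480 * 30.4080 / 60
v = 1.828 m/s


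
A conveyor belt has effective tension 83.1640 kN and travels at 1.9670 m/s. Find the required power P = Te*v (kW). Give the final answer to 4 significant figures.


P = Te * v = 83.1640 * 1.9670
P = 163.6 kW


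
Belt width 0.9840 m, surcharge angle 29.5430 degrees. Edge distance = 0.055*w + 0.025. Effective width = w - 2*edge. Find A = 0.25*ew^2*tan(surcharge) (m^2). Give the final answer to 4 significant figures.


edge = 0.055*0.9840 + 0.025 = 0.07912 m
ew = 0.9840 - 2*0.07912 = 0.82576 m
A = 0.25 * 0.82576^2 * tan(29.5430 deg)
A = 0.09662 m^2


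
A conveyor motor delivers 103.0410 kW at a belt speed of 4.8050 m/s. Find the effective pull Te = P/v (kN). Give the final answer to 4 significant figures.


Te = P / v = 103.0410 / 4.8050
Te = 21.44 kN


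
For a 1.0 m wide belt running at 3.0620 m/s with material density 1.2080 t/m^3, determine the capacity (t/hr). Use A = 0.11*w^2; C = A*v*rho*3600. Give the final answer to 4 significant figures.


A = 0.11 * 1.0^2 = 0.11 m^2
C = 0.11 * 3.0620 * 1.2080 * 3600
C = 1465 t/hr


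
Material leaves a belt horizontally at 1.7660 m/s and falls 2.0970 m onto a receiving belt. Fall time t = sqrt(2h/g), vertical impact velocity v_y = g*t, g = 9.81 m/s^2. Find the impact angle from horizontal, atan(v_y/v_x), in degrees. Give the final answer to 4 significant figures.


t = sqrt(2*2.0970/9.81) = 0.653852 s
v_y = 9.81 * 0.653852 = 6.41429 m/s
angle = atan(6.41429 / 1.7660) = 74.61 deg


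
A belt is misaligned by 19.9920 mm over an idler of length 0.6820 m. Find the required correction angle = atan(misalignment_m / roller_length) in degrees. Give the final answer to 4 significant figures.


misalign_m = 19.9920 / 1000 = 0.019992 m
angle = atan(0.019992 / 0.6820)
angle = 1.679 deg


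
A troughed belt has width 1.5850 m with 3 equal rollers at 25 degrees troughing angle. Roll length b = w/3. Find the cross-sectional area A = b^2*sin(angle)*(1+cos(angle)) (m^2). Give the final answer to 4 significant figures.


b = 1.5850/3 = 0.528333 m
A = 0.528333^2 * sin(25 deg) * (1 + cos(25 deg))
A = 0.2249 m^2


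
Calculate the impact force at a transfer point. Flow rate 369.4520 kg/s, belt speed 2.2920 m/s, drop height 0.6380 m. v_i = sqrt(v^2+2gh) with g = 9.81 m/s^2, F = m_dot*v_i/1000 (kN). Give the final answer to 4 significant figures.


v_i = sqrt(2.2920^2 + 2*9.81*0.6380) = 4.21555 m/s
F = 369.4520 * 4.21555 / 1000
F = 1.557 kN


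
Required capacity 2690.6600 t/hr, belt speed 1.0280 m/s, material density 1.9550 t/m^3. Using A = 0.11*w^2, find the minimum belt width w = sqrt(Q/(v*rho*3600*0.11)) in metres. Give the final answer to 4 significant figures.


A_req = 2690.6600 / (1.0280 * 1.9550 * 3600) = 0.371892 m^2
w = sqrt(0.371892 / 0.11)
w = 1.839 m


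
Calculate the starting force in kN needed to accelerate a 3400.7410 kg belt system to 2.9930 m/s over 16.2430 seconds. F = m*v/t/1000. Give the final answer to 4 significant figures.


F = 3400.7410 * 2.9930 / 16.2430 / 1000
F = 0.6266 kN


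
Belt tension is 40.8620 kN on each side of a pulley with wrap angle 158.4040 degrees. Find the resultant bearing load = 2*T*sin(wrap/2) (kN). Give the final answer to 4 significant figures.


F = 2 * 40.8620 * sin(158.4040/2 deg)
F = 80.28 kN


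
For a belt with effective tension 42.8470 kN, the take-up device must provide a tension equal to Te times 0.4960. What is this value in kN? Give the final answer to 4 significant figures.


T_tu = 42.8470 * 0.4960
T_tu = 21.25 kN


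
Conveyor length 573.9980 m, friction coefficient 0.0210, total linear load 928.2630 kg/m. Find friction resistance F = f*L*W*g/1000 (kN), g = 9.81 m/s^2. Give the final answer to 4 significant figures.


F = 0.0210 * 573.9980 * 928.2630 * 9.81 / 1000
F = 109.8 kN


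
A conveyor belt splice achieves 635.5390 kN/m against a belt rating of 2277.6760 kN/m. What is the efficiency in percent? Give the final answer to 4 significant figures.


Eff = 635.5390 / 2277.6760 * 100
Eff = 27.90 %


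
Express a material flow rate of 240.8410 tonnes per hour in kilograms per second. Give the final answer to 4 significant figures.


m_dot = 240.8410 * 1000 / 3600
m_dot = 66.90 kg/s


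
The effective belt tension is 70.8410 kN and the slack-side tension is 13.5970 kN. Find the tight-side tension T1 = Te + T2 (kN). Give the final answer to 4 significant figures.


T1 = Te + T2 = 70.8410 + 13.5970
T1 = 84.44 kN


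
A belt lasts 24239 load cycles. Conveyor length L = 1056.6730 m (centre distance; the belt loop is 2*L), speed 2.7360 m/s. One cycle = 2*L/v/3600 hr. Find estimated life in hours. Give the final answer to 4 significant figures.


cycle_time = 2 * 1056.6730 / 2.7360 / 3600 = 0.214562 hr
life = 24239 * 0.214562 = 5201 hours


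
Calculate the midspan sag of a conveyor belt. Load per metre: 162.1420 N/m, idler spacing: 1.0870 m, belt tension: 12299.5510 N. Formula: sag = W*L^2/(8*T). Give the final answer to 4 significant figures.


sag = 162.1420 * 1.0870^2 / (8 * 12299.5510)
sag = 0.001947 m


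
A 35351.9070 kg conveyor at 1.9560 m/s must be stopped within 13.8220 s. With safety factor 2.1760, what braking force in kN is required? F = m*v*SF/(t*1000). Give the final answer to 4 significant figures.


F = 35351.9070 * 1.9560 / 13.8220 * 2.1760 / 1000
F = 10.89 kN


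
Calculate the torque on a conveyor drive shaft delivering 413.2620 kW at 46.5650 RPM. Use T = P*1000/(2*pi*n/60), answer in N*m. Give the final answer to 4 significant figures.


omega = 2*pi*46.5650/60 = 4.87628 rad/s
T = 413.2620*1000 / 4.87628
T = 84750 N*m


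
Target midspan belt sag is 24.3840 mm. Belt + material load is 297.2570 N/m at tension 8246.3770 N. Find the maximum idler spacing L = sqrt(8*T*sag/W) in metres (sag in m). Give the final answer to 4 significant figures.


sag = 24.3840/1000 = 0.024384 m
L = sqrt(8 * 8246.3770 * 0.024384 / 297.2570)
L = 2.326 m


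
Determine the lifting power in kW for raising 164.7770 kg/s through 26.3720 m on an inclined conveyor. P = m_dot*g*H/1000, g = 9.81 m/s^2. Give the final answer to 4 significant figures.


P = 164.7770 * 9.81 * 26.3720 / 1000
P = 42.63 kW


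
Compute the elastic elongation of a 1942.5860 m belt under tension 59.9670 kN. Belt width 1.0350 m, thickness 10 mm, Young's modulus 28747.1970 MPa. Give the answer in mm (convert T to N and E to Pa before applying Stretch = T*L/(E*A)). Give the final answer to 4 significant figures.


A = 1.0350 * 0.01 = 0.01035 m^2
Stretch = 59.9670*1000 * 1942.5860 / (28747.1970e6 * 0.01035) * 1000
Stretch = 391.5 mm


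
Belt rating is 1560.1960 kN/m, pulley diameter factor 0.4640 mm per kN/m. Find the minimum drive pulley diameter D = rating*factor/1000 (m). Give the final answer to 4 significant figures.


D = 1560.1960 * 0.4640 / 1000
D = 0.7239 m


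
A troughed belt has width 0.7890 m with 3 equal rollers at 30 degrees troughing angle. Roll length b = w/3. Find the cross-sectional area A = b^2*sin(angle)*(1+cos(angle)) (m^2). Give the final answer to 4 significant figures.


b = 0.7890/3 = 0.263 m
A = 0.263^2 * sin(30 deg) * (1 + cos(30 deg))
A = 0.06454 m^2


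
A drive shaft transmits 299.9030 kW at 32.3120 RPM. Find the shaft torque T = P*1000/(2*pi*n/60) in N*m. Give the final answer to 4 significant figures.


omega = 2*pi*32.3120/60 = 3.3837 rad/s
T = 299.9030*1000 / 3.3837
T = 88630 N*m


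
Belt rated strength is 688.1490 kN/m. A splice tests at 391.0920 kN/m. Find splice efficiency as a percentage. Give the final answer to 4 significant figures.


Eff = 391.0920 / 688.1490 * 100
Eff = 56.83 %


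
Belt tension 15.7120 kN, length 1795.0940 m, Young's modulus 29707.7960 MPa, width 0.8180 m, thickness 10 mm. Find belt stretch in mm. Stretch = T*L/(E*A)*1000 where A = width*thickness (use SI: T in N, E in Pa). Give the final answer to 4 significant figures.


A = 0.8180 * 0.01 = 0.00818 m^2
Stretch = 15.7120*1000 * 1795.0940 / (29707.7960e6 * 0.00818) * 1000
Stretch = 116.1 mm


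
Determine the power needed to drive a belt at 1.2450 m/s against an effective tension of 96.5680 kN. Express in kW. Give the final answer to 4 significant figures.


P = Te * v = 96.5680 * 1.2450
P = 120.2 kW


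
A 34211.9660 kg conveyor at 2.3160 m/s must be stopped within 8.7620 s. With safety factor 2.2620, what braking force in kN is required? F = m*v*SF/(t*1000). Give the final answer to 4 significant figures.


F = 34211.9660 * 2.3160 / 8.7620 * 2.2620 / 1000
F = 20.46 kN


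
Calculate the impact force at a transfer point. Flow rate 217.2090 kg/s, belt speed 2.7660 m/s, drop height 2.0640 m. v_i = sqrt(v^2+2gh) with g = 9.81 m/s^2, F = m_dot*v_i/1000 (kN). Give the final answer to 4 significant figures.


v_i = sqrt(2.7660^2 + 2*9.81*2.0640) = 6.93876 m/s
F = 217.2090 * 6.93876 / 1000
F = 1.507 kN


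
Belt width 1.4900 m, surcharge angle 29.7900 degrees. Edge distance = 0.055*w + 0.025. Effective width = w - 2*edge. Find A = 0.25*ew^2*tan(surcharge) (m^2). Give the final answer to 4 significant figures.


edge = 0.055*1.4900 + 0.025 = 0.10695 m
ew = 1.4900 - 2*0.10695 = 1.2761 m
A = 0.25 * 1.2761^2 * tan(29.7900 deg)
A = 0.2331 m^2


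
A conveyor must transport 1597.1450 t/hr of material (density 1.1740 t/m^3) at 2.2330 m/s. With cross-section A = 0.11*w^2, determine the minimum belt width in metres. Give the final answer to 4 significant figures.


A_req = 1597.1450 / (2.2330 * 1.1740 * 3600) = 0.169233 m^2
w = sqrt(0.169233 / 0.11)
w = 1.240 m


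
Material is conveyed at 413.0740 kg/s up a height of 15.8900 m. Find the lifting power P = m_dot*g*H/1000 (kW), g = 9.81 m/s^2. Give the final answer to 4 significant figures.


P = 413.0740 * 9.81 * 15.8900 / 1000
P = 64.39 kW


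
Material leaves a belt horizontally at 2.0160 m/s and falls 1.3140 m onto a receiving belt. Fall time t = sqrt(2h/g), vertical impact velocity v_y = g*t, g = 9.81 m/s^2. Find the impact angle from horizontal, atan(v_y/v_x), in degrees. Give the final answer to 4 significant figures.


t = sqrt(2*1.3140/9.81) = 0.517581 s
v_y = 9.81 * 0.517581 = 5.07747 m/s
angle = atan(5.07747 / 2.0160) = 68.34 deg


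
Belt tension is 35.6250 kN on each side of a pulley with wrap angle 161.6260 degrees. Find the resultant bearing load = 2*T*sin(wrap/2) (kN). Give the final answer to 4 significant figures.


F = 2 * 35.6250 * sin(161.6260/2 deg)
F = 70.34 kN


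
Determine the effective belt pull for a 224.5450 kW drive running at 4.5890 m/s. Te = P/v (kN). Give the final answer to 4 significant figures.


Te = P / v = 224.5450 / 4.5890
Te = 48.93 kN


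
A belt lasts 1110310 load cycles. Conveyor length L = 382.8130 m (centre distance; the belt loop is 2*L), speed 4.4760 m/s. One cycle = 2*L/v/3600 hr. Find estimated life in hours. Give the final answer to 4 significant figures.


cycle_time = 2 * 382.8130 / 4.4760 / 3600 = 0.0475143 hr
life = 1110310 * 0.0475143 = 52760 hours


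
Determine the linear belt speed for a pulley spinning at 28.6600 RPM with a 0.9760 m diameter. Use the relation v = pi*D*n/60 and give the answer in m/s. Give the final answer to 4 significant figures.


v = pi * 0.9760 * 28.6600 / 60
v = 1.465 m/s


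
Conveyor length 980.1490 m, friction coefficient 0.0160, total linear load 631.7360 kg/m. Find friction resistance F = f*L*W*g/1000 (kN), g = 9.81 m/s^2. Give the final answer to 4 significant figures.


F = 0.0160 * 980.1490 * 631.7360 * 9.81 / 1000
F = 97.19 kN


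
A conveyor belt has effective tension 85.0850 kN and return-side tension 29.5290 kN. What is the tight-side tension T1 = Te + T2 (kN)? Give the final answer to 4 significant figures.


T1 = Te + T2 = 85.0850 + 29.5290
T1 = 114.6 kN


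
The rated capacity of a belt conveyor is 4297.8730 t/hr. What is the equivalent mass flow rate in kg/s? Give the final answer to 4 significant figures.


m_dot = 4297.8730 * 1000 / 3600
m_dot = 1194 kg/s


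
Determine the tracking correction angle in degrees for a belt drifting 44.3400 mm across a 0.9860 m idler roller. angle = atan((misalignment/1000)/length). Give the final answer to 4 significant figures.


misalign_m = 44.3400 / 1000 = 0.044340 m
angle = atan(0.044340 / 0.9860)
angle = 2.575 deg


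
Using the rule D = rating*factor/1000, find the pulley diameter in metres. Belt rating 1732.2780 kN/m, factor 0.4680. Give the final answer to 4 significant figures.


D = 1732.2780 * 0.4680 / 1000
D = 0.8107 m


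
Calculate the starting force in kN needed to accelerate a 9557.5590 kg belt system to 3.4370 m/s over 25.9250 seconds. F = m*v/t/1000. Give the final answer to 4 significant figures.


F = 9557.5590 * 3.4370 / 25.9250 / 1000
F = 1.267 kN


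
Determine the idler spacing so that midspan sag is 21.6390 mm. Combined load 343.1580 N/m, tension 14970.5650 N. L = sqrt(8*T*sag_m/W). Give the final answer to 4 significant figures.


sag = 21.6390/1000 = 0.021639 m
L = sqrt(8 * 14970.5650 * 0.021639 / 343.1580)
L = 2.748 m


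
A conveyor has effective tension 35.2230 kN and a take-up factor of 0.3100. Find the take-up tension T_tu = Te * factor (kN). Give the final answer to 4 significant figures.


T_tu = 35.2230 * 0.3100
T_tu = 10.92 kN


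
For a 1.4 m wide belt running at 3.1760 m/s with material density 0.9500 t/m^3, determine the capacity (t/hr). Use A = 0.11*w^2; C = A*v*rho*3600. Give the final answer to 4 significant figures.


A = 0.11 * 1.4^2 = 0.2156 m^2
C = 0.2156 * 3.1760 * 0.9500 * 3600
C = 2342 t/hr


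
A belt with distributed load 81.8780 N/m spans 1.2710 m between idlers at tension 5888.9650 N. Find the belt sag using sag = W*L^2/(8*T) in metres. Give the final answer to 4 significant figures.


sag = 81.8780 * 1.2710^2 / (8 * 5888.9650)
sag = 0.002808 m


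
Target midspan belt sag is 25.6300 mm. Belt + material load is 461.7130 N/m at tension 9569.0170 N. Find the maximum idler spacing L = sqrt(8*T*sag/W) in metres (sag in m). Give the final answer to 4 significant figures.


sag = 25.6300/1000 = 0.025630 m
L = sqrt(8 * 9569.0170 * 0.025630 / 461.7130)
L = 2.061 m


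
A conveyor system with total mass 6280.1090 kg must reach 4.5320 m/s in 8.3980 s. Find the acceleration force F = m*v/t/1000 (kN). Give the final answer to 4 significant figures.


F = 6280.1090 * 4.5320 / 8.3980 / 1000
F = 3.389 kN


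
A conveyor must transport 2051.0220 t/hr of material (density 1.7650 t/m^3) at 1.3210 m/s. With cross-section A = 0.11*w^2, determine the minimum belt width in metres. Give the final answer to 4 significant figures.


A_req = 2051.0220 / (1.3210 * 1.7650 * 3600) = 0.244354 m^2
w = sqrt(0.244354 / 0.11)
w = 1.490 m


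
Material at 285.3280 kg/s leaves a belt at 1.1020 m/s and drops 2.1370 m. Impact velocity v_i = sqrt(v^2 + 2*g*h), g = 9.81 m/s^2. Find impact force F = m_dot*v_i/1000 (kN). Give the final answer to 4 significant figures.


v_i = sqrt(1.1020^2 + 2*9.81*2.1370) = 6.56828 m/s
F = 285.3280 * 6.56828 / 1000
F = 1.874 kN


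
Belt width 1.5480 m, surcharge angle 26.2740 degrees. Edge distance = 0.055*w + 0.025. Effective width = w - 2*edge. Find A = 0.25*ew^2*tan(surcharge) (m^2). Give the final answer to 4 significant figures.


edge = 0.055*1.5480 + 0.025 = 0.11014 m
ew = 1.5480 - 2*0.11014 = 1.32772 m
A = 0.25 * 1.32772^2 * tan(26.2740 deg)
A = 0.2176 m^2


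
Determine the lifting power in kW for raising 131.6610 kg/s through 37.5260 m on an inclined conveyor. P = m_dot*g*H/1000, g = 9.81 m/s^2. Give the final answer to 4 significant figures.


P = 131.6610 * 9.81 * 37.5260 / 1000
P = 48.47 kW


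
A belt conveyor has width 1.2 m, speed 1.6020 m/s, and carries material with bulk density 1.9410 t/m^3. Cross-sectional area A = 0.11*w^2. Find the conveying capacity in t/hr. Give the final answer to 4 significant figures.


A = 0.11 * 1.2^2 = 0.1584 m^2
C = 0.1584 * 1.6020 * 1.9410 * 3600
C = 1773 t/hr
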